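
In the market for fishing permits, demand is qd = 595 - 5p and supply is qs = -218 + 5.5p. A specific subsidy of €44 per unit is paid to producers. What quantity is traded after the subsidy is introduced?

Pre-subsidy: 595 - 5p = -218 + 5.5p gives p* = 542/7, q* = 1455/7.
With the subsidy, sellers receive ps = pb + 44 for each unit, where pb is the price buyers pay.
Supply in terms of pb becomes qs = -218 + 5.5(pb + 44) = 24 + 5.5pb. Setting this equal to demand: 595 - 5pb = 24 + 5.5pb, so pb = 1142/21.
Sellers receive ps = 1142/21 + 44 = 2066/21; q' = 595 − 5·(1142/21) = 6785/21.

q' = 6785/21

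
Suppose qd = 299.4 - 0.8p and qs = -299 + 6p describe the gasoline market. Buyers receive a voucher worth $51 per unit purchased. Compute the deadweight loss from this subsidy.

Deadweight loss = $918

Pre-subsidy: 299.4 - 0.8p = -299 + 6p gives p* = 88, q* = 229.
With the rebate, buyers effectively pay pb = ps − 51, where ps is the price sellers receive.
Demand in terms of ps becomes qd = 299.4 − 0.8(ps − 51) = 340.2 - 0.8ps. Setting this equal to supply: 340.2 - 0.8ps = -299 + 6ps, so ps = 94.
Buyers pay pb = 94 − 51 = 43; q' = -299 + 6·94 = 265.
The subsidy expands output by 265 − 229 = 36 past the efficient level; on those units the gap between marginal cost and willingness to pay runs from 0 up to 51.
DWL = ½ × 51 × 36 = 918.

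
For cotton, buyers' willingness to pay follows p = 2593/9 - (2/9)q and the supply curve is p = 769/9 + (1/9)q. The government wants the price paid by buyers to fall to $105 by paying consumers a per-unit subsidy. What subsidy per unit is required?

Required subsidy s = $72 per unit

At a buyer price of 105, quantity demanded is 1296.5 − 4.5·105 = 824.
Sellers supply 824 only when they receive ps = 769/9 + (1/9)·824 = 177.
s = ps − pb = 177 − 105 = 72.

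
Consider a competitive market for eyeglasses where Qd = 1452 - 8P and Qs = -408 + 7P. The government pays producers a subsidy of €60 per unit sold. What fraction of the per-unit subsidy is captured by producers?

Producer share = 8/15

Pre-subsidy: 1452 - 8P = -408 + 7P gives P* = 124, Q* = 460.
With the subsidy, sellers receive Ps = Pb + 60 for each unit, where Pb is the price buyers pay.
Supply in terms of Pb becomes Qs = -408 + 7(Pb + 60) = 12 + 7Pb. Setting this equal to demand: 1452 - 8Pb = 12 + 7Pb, so Pb = 96.
Sellers receive Ps = 96 + 60 = 156; Q' = 1452 − 8·96 = 684.
Buyers' price falls by P* − Pb = 124 − 96 = 28; sellers' price rises by Ps − P* = 156 − 124 = 32.
So producers capture 32/60 = 8/15 of each unit of subsidy.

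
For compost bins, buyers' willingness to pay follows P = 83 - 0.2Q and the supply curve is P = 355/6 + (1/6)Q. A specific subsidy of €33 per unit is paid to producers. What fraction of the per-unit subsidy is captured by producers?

Producer share = 5/11

Pre-subsidy: 83 - 0.2Q = 355/6 + (1/6)Q gives Q* = 65 and P* = 70.
With the subsidy, sellers receive Ps = Pb + 33 for each unit, where Pb is the price buyers pay.
On the curves, Pb = 83 - 0.2Q and Ps = 355/6 + (1/6)Q; the wedge Ps − Pb = 33 gives 355/6 + (1/6)Q − (83 - 0.2Q) = 33, so Q' = 155.
Then Pb = 83 − 0.2·155 = 52 and Ps = 355/6 + (1/6)·155 = 85.
Buyers' price falls by P* − Pb = 70 − 52 = 18; sellers' price rises by Ps − P* = 85 − 70 = 15.
So producers capture 15/33 = 5/11 of each unit of subsidy.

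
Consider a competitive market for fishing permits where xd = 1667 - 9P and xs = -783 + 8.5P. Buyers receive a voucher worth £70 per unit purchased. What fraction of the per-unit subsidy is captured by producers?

Producer share = 18/35

Pre-subsidy: 1667 - 9P = -783 + 8.5P gives P* = 140, x* = 407.
With the rebate, buyers effectively pay Pb = Ps − 70, where Ps is the price sellers receive.
Demand in terms of Ps becomes xd = 1667 − 9(Ps − 70) = 2297 - 9Ps. Setting this equal to supply: 2297 - 9Ps = -783 + 8.5Ps, so Ps = 176.
Buyers pay Pb = 176 − 70 = 106; x' = -783 + 8.5·176 = 713.
Buyers' price falls by P* − Pb = 140 − 106 = 34; sellers' price rises by Ps − P* = 176 − 140 = 36.
So producers capture 36/70 = 18/35 of each unit of subsidy.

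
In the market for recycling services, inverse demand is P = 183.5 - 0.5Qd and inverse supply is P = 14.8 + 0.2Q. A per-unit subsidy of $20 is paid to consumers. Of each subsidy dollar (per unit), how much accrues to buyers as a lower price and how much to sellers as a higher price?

Buyers gain 100/7 per unit; sellers gain 40/7 per unit

Pre-subsidy: 183.5 - 0.5Q = 14.8 + 0.2Q gives Q* = 241 and P* = 63.
With the rebate, buyers effectively pay Pb = Ps − 20, where Ps is the price sellers receive.
On the curves, Pb = 183.5 - 0.5Q and Ps = 14.8 + 0.2Q; the wedge Ps − Pb = 20 gives 14.8 + 0.2Q − (183.5 - 0.5Q) = 20, so Q' = 1887/7.
Then Pb = 183.5 − 0.5·(1887/7) = 341/7 and Ps = 14.8 + 0.2·(1887/7) = 481/7.
Buyers' price falls by P* − Pb = 63 − 341/7 = 100/7; sellers' price rises by Ps − P* = 481/7 − 63 = 40/7.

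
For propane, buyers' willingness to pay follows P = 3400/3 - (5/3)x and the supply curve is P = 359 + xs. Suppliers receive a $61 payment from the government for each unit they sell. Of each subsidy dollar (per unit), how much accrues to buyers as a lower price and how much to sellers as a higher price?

Buyers gain $38.125 per unit; sellers gain $22.875 per unit

Pre-subsidy: 3400/3 - (5/3)x = 359 + x gives x* = 290.375 and P* = 649.375.
With the subsidy, sellers receive Ps = Pb + 61 for each unit, where Pb is the price buyers pay.
On the curves, Pb = 3400/3 - (5/3)x and Ps = 359 + x; the wedge Ps − Pb = 61 gives 359 + x − (3400/3 - (5/3)x) = 61, so x' = 313.25.
Then Pb = 3400/3 − (5/3)·313.25 = 611.25 and Ps = 359 + 1·313.25 = 672.25.
Buyers' price falls by P* − Pb = 649.375 − 611.25 = 38.125; sellers' price rises by Ps − P* = 672.25 − 649.375 = 22.875.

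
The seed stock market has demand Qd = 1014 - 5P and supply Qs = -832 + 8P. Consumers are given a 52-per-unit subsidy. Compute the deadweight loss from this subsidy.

Pre-subsidy: 1014 - 5P = -832 + 8P gives P* = 142, Q* = 304.
With the rebate, buyers effectively pay Pb = Ps − 52, where Ps is the price sellers receive.
Demand in terms of Ps becomes Qd = 1014 − 5(Ps − 52) = 1274 - 5Ps. Setting this equal to supply: 1274 - 5Ps = -832 + 8Ps, so Ps = 162.
Buyers pay Pb = 162 − 52 = 110; Q' = -832 + 8·162 = 464.
The subsidy expands output by 464 − 304 = 160 past the efficient level; on those units the gap between marginal cost and willingness to pay runs from 0 up to 52.
DWL = ½ × 52 × 160 = 4160.

Deadweight loss = 4160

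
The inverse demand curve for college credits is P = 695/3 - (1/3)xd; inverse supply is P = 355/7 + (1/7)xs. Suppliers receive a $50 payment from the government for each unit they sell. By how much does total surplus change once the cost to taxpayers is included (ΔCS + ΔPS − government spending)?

Pre-subsidy: 695/3 - (1/3)x = 355/7 + (1/7)x gives x* = 380 and P* = 105.
With the subsidy, sellers receive Ps = Pb + 50 for each unit, where Pb is the price buyers pay.
On the curves, Pb = 695/3 - (1/3)x and Ps = 355/7 + (1/7)x; the wedge Ps − Pb = 50 gives 355/7 + (1/7)x − (695/3 - (1/3)x) = 50, so x' = 485.
Then Pb = 695/3 − (1/3)·485 = 70 and Ps = 355/7 + (1/7)·485 = 120.
ΔCS = ½(380 + 485)(105 − 70) = 15137.5; ΔPS = ½(380 + 485)(120 − 105) = 6487.5.
Government spending = 50 × 485 = 24250.
Net change = 15137.5 + 6487.5 − 24250 = -2625. The loss equals the DWL triangle ½·50·105.

Net change in total surplus = -$2625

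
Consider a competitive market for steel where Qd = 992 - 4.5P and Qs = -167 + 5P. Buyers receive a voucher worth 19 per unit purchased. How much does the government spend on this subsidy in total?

Pre-subsidy: 992 - 4.5P = -167 + 5P gives P* = 122, Q* = 443.
With the rebate, buyers effectively pay Pb = Ps − 19, where Ps is the price sellers receive.
Demand in terms of Ps becomes Qd = 992 − 4.5(Ps − 19) = 1077.5 - 4.5Ps. Setting this equal to supply: 1077.5 - 4.5Ps = -167 + 5Ps, so Ps = 131.
Buyers pay Pb = 131 − 19 = 112; Q' = -167 + 5·131 = 488.
Government outlay = subsidy × quantity = 19 × 488 = 9272.

Government cost = 9272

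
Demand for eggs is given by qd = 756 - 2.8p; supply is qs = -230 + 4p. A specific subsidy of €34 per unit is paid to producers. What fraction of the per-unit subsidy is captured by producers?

Pre-subsidy: 756 - 2.8p = -230 + 4p gives p* = 145, q* = 350.
With the subsidy, sellers receive ps = pb + 34 for each unit, where pb is the price buyers pay.
Supply in terms of pb becomes qs = -230 + 4(pb + 34) = -94 + 4pb. Setting this equal to demand: 756 - 2.8pb = -94 + 4pb, so pb = 125.
Sellers receive ps = 125 + 34 = 159; q' = 756 − 2.8·125 = 406.
Buyers' price falls by p* − pb = 145 − 125 = 20; sellers' price rises by ps − p* = 159 − 145 = 14.
So producers capture 14/34 = 7/17 of each unit of subsidy.

Producer share = 7/17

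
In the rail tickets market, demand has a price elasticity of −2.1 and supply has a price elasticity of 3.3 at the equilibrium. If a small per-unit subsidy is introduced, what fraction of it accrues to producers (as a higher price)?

For a small subsidy around the equilibrium, the benefit split depends on the relative slopes, which at a point are proportional to the elasticities.
Buyer share = εs/(εs + |εd|) = 3.3/(3.3 + 2.1) = 11/18; seller share = |εd|/(εs + |εd|) = 7/18.
So producers capture 7/18 of the subsidy.

Producer share = 7/18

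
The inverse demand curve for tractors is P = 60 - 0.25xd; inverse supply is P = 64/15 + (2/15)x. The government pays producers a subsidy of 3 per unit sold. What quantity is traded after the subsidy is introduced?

x' = 3524/23

Pre-subsidy: 60 - 0.25x = 64/15 + (2/15)x gives x* = 3344/23 and P* = 544/23.
With the subsidy, sellers receive Ps = Pb + 3 for each unit, where Pb is the price buyers pay.
On the curves, Pb = 60 - 0.25x and Ps = 64/15 + (2/15)x; the wedge Ps − Pb = 3 gives 64/15 + (2/15)x − (60 - 0.25x) = 3, so x' = 3524/23.
Then Pb = 60 − 0.25·(3524/23) = 499/23 and Ps = 64/15 + (2/15)·(3524/23) = 568/23.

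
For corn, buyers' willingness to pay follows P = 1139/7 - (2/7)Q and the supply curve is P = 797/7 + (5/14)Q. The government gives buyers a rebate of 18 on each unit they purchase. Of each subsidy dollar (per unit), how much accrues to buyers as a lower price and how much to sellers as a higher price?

Buyers gain 8 per unit; sellers gain 10 per unit

Pre-subsidy: 1139/7 - (2/7)Q = 797/7 + (5/14)Q gives Q* = 76 and P* = 141.
With the rebate, buyers effectively pay Pb = Ps − 18, where Ps is the price sellers receive.
On the curves, Pb = 1139/7 - (2/7)Q and Ps = 797/7 + (5/14)Q; the wedge Ps − Pb = 18 gives 797/7 + (5/14)Q − (1139/7 - (2/7)Q) = 18, so Q' = 104.
Then Pb = 1139/7 − (2/7)·104 = 133 and Ps = 797/7 + (5/14)·104 = 151.
Buyers' price falls by P* − Pb = 141 − 133 = 8; sellers' price rises by Ps − P* = 151 − 141 = 10.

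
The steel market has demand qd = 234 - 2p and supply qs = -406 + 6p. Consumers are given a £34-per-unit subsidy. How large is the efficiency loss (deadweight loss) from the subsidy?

Pre-subsidy: 234 - 2p = -406 + 6p gives p* = 80, q* = 74.
With the rebate, buyers effectively pay pb = ps − 34, where ps is the price sellers receive.
Demand in terms of ps becomes qd = 234 − 2(ps − 34) = 302 - 2ps. Setting this equal to supply: 302 - 2ps = -406 + 6ps, so ps = 88.5.
Buyers pay pb = 88.5 − 34 = 54.5; q' = -406 + 6·88.5 = 125.
The subsidy expands output by 125 − 74 = 51 past the efficient level; on those units the gap between marginal cost and willingness to pay runs from 0 up to 34.
DWL = ½ × 34 × 51 = 867.

Deadweight loss = £867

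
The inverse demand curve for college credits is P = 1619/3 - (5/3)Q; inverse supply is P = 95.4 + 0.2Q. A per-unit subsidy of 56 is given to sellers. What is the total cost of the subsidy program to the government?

Government cost = 15008

Pre-subsidy: 1619/3 - (5/3)Q = 95.4 + 0.2Q gives Q* = 238 and P* = 143.
With the subsidy, sellers receive Ps = Pb + 56 for each unit, where Pb is the price buyers pay.
On the curves, Pb = 1619/3 - (5/3)Q and Ps = 95.4 + 0.2Q; the wedge Ps − Pb = 56 gives 95.4 + 0.2Q − (1619/3 - (5/3)Q) = 56, so Q' = 268.
Then Pb = 1619/3 − (5/3)·268 = 93 and Ps = 95.4 + 0.2·268 = 149.
Government outlay = subsidy × quantity = 56 × 268 = 15008.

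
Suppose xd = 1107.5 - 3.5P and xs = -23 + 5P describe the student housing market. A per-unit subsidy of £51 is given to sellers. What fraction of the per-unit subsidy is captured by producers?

Pre-subsidy: 1107.5 - 3.5P = -23 + 5P gives P* = 133, x* = 642.
With the subsidy, sellers receive Ps = Pb + 51 for each unit, where Pb is the price buyers pay.
Supply in terms of Pb becomes xs = -23 + 5(Pb + 51) = 232 + 5Pb. Setting this equal to demand: 1107.5 - 3.5Pb = 232 + 5Pb, so Pb = 103.
Sellers receive Ps = 103 + 51 = 154; x' = 1107.5 − 3.5·103 = 747.
Buyers' price falls by P* − Pb = 133 − 103 = 30; sellers' price rises by Ps − P* = 154 − 133 = 21.
So producers capture 21/51 = 7/17 of each unit of subsidy.

Producer share = 7/17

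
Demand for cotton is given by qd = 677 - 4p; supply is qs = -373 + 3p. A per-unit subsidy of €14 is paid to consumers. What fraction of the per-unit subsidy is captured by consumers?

Consumer share = 3/7

Pre-subsidy: 677 - 4p = -373 + 3p gives p* = 150, q* = 77.
With the rebate, buyers effectively pay pb = ps − 14, where ps is the price sellers receive.
Demand in terms of ps becomes qd = 677 − 4(ps − 14) = 733 - 4ps. Setting this equal to supply: 733 - 4ps = -373 + 3ps, so ps = 158.
Buyers pay pb = 158 − 14 = 144; q' = -373 + 3·158 = 101.
Buyers' price falls by p* − pb = 150 − 144 = 6; sellers' price rises by ps − p* = 158 − 150 = 8.
So consumers capture 6/14 = 3/7 of each unit of subsidy.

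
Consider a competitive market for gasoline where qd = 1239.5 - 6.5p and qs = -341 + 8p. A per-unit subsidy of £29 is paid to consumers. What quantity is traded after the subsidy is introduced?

q' = 635

Pre-subsidy: 1239.5 - 6.5p = -341 + 8p gives p* = 109, q* = 531.
With the rebate, buyers effectively pay pb = ps − 29, where ps is the price sellers receive.
Demand in terms of ps becomes qd = 1239.5 − 6.5(ps − 29) = 1428 - 6.5ps. Setting this equal to supply: 1428 - 6.5ps = -341 + 8ps, so ps = 122.
Buyers pay pb = 122 − 29 = 93; q' = -341 + 8·122 = 635.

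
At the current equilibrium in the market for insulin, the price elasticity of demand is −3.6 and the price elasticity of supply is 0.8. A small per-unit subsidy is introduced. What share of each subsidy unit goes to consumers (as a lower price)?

Consumer share = 2/11

For a small subsidy around the equilibrium, the benefit split depends on the relative slopes, which at a point are proportional to the elasticities.
Buyer share = εs/(εs + |εd|) = 0.8/(0.8 + 3.6) = 2/11; seller share = |εd|/(εs + |εd|) = 9/11.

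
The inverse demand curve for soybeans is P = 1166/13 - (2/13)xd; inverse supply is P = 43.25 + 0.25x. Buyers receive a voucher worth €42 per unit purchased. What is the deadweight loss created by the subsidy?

Deadweight loss = €2184

Pre-subsidy: 1166/13 - (2/13)x = 43.25 + 0.25x gives x* = 115 and P* = 72.
With the rebate, buyers effectively pay Pb = Ps − 42, where Ps is the price sellers receive.
On the curves, Pb = 1166/13 - (2/13)x and Ps = 43.25 + 0.25x; the wedge Ps − Pb = 42 gives 43.25 + 0.25x − (1166/13 - (2/13)x) = 42, so x' = 219.
Then Pb = 1166/13 − (2/13)·219 = 56 and Ps = 43.25 + 0.25·219 = 98.
The subsidy expands output by 219 − 115 = 104 past the efficient level; on those units the gap between marginal cost and willingness to pay runs from 0 up to 42.
DWL = ½ × 42 × 104 = 2184.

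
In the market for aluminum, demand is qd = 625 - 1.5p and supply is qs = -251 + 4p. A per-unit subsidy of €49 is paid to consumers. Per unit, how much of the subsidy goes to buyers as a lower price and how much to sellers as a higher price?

Buyers gain 392/11 per unit; sellers gain 147/11 per unit

Pre-subsidy: 625 - 1.5p = -251 + 4p gives p* = 1752/11, q* = 4247/11.
With the rebate, buyers effectively pay pb = ps − 49, where ps is the price sellers receive.
Demand in terms of ps becomes qd = 625 − 1.5(ps − 49) = 698.5 - 1.5ps. Setting this equal to supply: 698.5 - 1.5ps = -251 + 4ps, so ps = 1899/11.
Buyers pay pb = 1899/11 − 49 = 1360/11; q' = -251 + 4·(1899/11) = 4835/11.
Buyers' price falls by p* − pb = 1752/11 − 1360/11 = 392/11; sellers' price rises by ps − p* = 1899/11 − 1752/11 = 147/11.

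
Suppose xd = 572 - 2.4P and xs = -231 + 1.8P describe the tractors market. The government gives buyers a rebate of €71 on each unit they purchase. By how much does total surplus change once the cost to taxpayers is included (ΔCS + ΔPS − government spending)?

Net change in total surplus = -90738/35

Pre-subsidy: 572 - 2.4P = -231 + 1.8P gives P* = 4015/21, x* = 792/7.
With the rebate, buyers effectively pay Pb = Ps − 71, where Ps is the price sellers receive.
Demand in terms of Ps becomes xd = 572 − 2.4(Ps − 71) = 742.4 - 2.4Ps. Setting this equal to supply: 742.4 - 2.4Ps = -231 + 1.8Ps, so Ps = 4867/21.
Buyers pay Pb = 4867/21 − 71 = 3376/21; x' = -231 + 1.8·(4867/21) = 6516/35.
ΔCS = ½(792/7 + 6516/35)(4015/21 − 3376/21) = 1115694/245; ΔPS = ½(792/7 + 6516/35)(4867/21 − 4015/21) = 1487592/245.
Government spending = 71 × 6516/35 = 462636/35.
Net change = 1115694/245 + 1487592/245 − 462636/35 = -90738/35. The loss equals the DWL triangle ½·71·2556/35.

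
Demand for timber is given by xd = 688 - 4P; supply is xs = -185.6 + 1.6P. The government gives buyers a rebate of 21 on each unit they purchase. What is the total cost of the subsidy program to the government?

Pre-subsidy: 688 - 4P = -185.6 + 1.6P gives P* = 156, x* = 64.
With the rebate, buyers effectively pay Pb = Ps − 21, where Ps is the price sellers receive.
Demand in terms of Ps becomes xd = 688 − 4(Ps − 21) = 772 - 4Ps. Setting this equal to supply: 772 - 4Ps = -185.6 + 1.6Ps, so Ps = 171.
Buyers pay Pb = 171 − 21 = 150; x' = -185.6 + 1.6·171 = 88.
Government outlay = subsidy × quantity = 21 × 88 = 1848.

Government cost = 1848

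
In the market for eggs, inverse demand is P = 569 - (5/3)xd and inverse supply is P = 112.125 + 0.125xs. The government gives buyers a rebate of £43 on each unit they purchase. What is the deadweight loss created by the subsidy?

Pre-subsidy: 569 - (5/3)x = 112.125 + 0.125x gives x* = 255 and P* = 144.
With the rebate, buyers effectively pay Pb = Ps − 43, where Ps is the price sellers receive.
On the curves, Pb = 569 - (5/3)x and Ps = 112.125 + 0.125x; the wedge Ps − Pb = 43 gives 112.125 + 0.125x − (569 - (5/3)x) = 43, so x' = 279.
Then Pb = 569 − (5/3)·279 = 104 and Ps = 112.125 + 0.125·279 = 147.
The subsidy expands output by 279 − 255 = 24 past the efficient level; on those units the gap between marginal cost and willingness to pay runs from 0 up to 43.
DWL = ½ × 43 × 24 = 516.

Deadweight loss = £516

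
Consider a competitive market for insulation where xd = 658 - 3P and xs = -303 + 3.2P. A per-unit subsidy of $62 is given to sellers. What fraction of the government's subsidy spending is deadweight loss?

DWL / government spending = 48/289

Pre-subsidy: 658 - 3P = -303 + 3.2P gives P* = 155, x* = 193.
With the subsidy, sellers receive Ps = Pb + 62 for each unit, where Pb is the price buyers pay.
Supply in terms of Pb becomes xs = -303 + 3.2(Pb + 62) = -104.6 + 3.2Pb. Setting this equal to demand: 658 - 3Pb = -104.6 + 3.2Pb, so Pb = 123.
Sellers receive Ps = 123 + 62 = 185; x' = 658 − 3·123 = 289.
ΔCS = ½(193 + 289)(155 − 123) = 7712; ΔPS = ½(193 + 289)(185 − 155) = 7230.
Government spending = 62 × 289 = 17918.
DWL = ½ × 62 × (289 − 193) = 2976; fraction = 2976 / 17918 = 48/289.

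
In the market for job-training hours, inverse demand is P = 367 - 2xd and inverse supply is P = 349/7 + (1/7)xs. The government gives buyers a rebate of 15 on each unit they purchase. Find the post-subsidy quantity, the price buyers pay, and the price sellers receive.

Pre-subsidy: 367 - 2x = 349/7 + (1/7)x gives x* = 148 and P* = 71.
With the rebate, buyers effectively pay Pb = Ps − 15, where Ps is the price sellers receive.
On the curves, Pb = 367 - 2x and Ps = 349/7 + (1/7)x; the wedge Ps − Pb = 15 gives 349/7 + (1/7)x − (367 - 2x) = 15, so x' = 155.
Then Pb = 367 − 2·155 = 57 and Ps = 349/7 + (1/7)·155 = 72.

x' = 155; buyers pay 57; sellers receive 72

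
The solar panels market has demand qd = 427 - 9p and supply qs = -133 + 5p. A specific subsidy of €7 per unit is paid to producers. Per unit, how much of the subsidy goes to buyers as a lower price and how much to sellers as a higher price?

Buyers gain €2.5 per unit; sellers gain €4.5 per unit

Pre-subsidy: 427 - 9p = -133 + 5p gives p* = 40, q* = 67.
With the subsidy, sellers receive ps = pb + 7 for each unit, where pb is the price buyers pay.
Supply in terms of pb becomes qs = -133 + 5(pb + 7) = -98 + 5pb. Setting this equal to demand: 427 - 9pb = -98 + 5pb, so pb = 37.5.
Sellers receive ps = 37.5 + 7 = 44.5; q' = 427 − 9·37.5 = 89.5.
Buyers' price falls by p* − pb = 40 − 37.5 = 2.5; sellers' price rises by ps − p* = 44.5 − 40 = 4.5.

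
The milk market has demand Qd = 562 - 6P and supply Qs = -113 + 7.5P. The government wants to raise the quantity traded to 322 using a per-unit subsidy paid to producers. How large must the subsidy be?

Required subsidy s = 18 per unit

At Q = 322, invert demand for the buyer price: Pb = (562 − 322)/6 = 40; invert supply for the seller price: Ps = (322 − (-113))/7.5 = 58.
The subsidy must fill the gap: s = Ps − Pb = 58 − 40 = 18.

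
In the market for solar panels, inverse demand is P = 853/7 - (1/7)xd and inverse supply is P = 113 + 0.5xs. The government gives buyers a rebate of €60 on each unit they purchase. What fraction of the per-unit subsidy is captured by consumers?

Pre-subsidy: 853/7 - (1/7)x = 113 + 0.5x gives x* = 124/9 and P* = 1079/9.
With the rebate, buyers effectively pay Pb = Ps − 60, where Ps is the price sellers receive.
On the curves, Pb = 853/7 - (1/7)x and Ps = 113 + 0.5x; the wedge Ps − Pb = 60 gives 113 + 0.5x − (853/7 - (1/7)x) = 60, so x' = 964/9.
Then Pb = 853/7 − (1/7)·(964/9) = 959/9 and Ps = 113 + 0.5·(964/9) = 1499/9.
Buyers' price falls by P* − Pb = 1079/9 − 959/9 = 40/3; sellers' price rises by Ps − P* = 1499/9 − 1079/9 = 140/3.
So consumers capture (40/3)/60 = 2/9 of each unit of subsidy.

Consumer share = 2/9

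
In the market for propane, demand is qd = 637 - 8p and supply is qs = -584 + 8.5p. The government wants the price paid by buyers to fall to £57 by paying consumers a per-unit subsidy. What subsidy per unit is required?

Required subsidy s = £33 per unit

At a buyer price of 57, quantity demanded is 637 − 8·57 = 181.
Sellers supply 181 only when they receive ps with -584 + 8.5·ps = 181, i.e. ps = 90.
s = ps − pb = 90 − 57 = 33.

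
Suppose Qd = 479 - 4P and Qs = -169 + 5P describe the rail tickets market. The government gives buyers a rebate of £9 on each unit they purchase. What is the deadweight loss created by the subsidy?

Deadweight loss = £90

Pre-subsidy: 479 - 4P = -169 + 5P gives P* = 72, Q* = 191.
With the rebate, buyers effectively pay Pb = Ps − 9, where Ps is the price sellers receive.
Demand in terms of Ps becomes Qd = 479 − 4(Ps − 9) = 515 - 4Ps. Setting this equal to supply: 515 - 4Ps = -169 + 5Ps, so Ps = 76.
Buyers pay Pb = 76 − 9 = 67; Q' = -169 + 5·76 = 211.
The subsidy expands output by 211 − 191 = 20 past the efficient level; on those units the gap between marginal cost and willingness to pay runs from 0 up to 9.
DWL = ½ × 9 × 20 = 90.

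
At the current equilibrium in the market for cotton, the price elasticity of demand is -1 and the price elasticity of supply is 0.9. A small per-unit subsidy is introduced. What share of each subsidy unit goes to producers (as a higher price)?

Producer share = 10/19

For a small subsidy around the equilibrium, the benefit split depends on the relative slopes, which at a point are proportional to the elasticities.
Buyer share = εs/(εs + |εd|) = 0.9/(0.9 + 1) = 9/19; seller share = |εd|/(εs + |εd|) = 10/19.
So producers capture 10/19 of the subsidy.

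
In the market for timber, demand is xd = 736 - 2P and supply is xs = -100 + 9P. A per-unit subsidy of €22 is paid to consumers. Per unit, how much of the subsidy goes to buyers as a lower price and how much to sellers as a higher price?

Buyers gain €18 per unit; sellers gain €4 per unit

Pre-subsidy: 736 - 2P = -100 + 9P gives P* = 76, x* = 584.
With the rebate, buyers effectively pay Pb = Ps − 22, where Ps is the price sellers receive.
Demand in terms of Ps becomes xd = 736 − 2(Ps − 22) = 780 - 2Ps. Setting this equal to supply: 780 - 2Ps = -100 + 9Ps, so Ps = 80.
Buyers pay Pb = 80 − 22 = 58; x' = -100 + 9·80 = 620.
Buyers' price falls by P* − Pb = 76 − 58 = 18; sellers' price rises by Ps − P* = 80 − 76 = 4.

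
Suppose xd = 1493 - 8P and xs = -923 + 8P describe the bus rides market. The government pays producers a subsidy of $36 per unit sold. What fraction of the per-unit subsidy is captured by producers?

Producer share = 0.5

Pre-subsidy: 1493 - 8P = -923 + 8P gives P* = 151, x* = 285.
With the subsidy, sellers receive Ps = Pb + 36 for each unit, where Pb is the price buyers pay.
Supply in terms of Pb becomes xs = -923 + 8(Pb + 36) = -635 + 8Pb. Setting this equal to demand: 1493 - 8Pb = -635 + 8Pb, so Pb = 133.
Sellers receive Ps = 133 + 36 = 169; x' = 1493 − 8·133 = 429.
Buyers' price falls by P* − Pb = 151 − 133 = 18; sellers' price rises by Ps − P* = 169 − 151 = 18.
So producers capture 18/36 = 0.5 of each unit of subsidy.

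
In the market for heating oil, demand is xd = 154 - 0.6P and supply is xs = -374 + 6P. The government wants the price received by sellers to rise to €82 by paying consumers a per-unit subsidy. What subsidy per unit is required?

Required subsidy s = €22 per unit

At a seller price of 82, quantity supplied is -374 + 6·82 = 118.
Buyers absorb 118 only when they pay Pb with 154 − 0.6·Pb = 118, i.e. Pb = 60.
s = Ps − Pb = 82 − 60 = 22.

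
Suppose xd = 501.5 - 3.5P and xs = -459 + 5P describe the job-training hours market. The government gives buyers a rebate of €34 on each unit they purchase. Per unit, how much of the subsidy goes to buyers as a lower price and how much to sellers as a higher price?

Pre-subsidy: 501.5 - 3.5P = -459 + 5P gives P* = 113, x* = 106.
With the rebate, buyers effectively pay Pb = Ps − 34, where Ps is the price sellers receive.
Demand in terms of Ps becomes xd = 501.5 − 3.5(Ps − 34) = 620.5 - 3.5Ps. Setting this equal to supply: 620.5 - 3.5Ps = -459 + 5Ps, so Ps = 127.
Buyers pay Pb = 127 − 34 = 93; x' = -459 + 5·127 = 176.
Buyers' price falls by P* − Pb = 113 − 93 = 20; sellers' price rises by Ps − P* = 127 − 113 = 14.

Buyers gain €20 per unit; sellers gain €14 per unit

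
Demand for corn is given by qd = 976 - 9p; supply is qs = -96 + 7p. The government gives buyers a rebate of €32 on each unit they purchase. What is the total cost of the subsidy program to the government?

Government cost = €15968

Pre-subsidy: 976 - 9p = -96 + 7p gives p* = 67, q* = 373.
With the rebate, buyers effectively pay pb = ps − 32, where ps is the price sellers receive.
Demand in terms of ps becomes qd = 976 − 9(ps − 32) = 1264 - 9ps. Setting this equal to supply: 1264 - 9ps = -96 + 7ps, so ps = 85.
Buyers pay pb = 85 − 32 = 53; q' = -96 + 7·85 = 499.
Government outlay = subsidy × quantity = 32 × 499 = 15968.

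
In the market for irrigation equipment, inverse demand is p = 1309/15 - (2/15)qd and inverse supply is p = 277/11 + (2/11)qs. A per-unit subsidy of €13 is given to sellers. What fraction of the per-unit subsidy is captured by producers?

Producer share = 15/26

Pre-subsidy: 1309/15 - (2/15)q = 277/11 + (2/11)q gives q* = 197 and p* = 61.
With the subsidy, sellers receive ps = pb + 13 for each unit, where pb is the price buyers pay.
On the curves, pb = 1309/15 - (2/15)q and ps = 277/11 + (2/11)q; the wedge ps − pb = 13 gives 277/11 + (2/11)q − (1309/15 - (2/15)q) = 13, so q' = 238.25.
Then pb = 1309/15 − (2/15)·238.25 = 55.5 and ps = 277/11 + (2/11)·238.25 = 68.5.
Buyers' price falls by p* − pb = 61 − 55.5 = 5.5; sellers' price rises by ps − p* = 68.5 − 61 = 7.5.
So producers capture 7.5/13 = 15/26 of each unit of subsidy.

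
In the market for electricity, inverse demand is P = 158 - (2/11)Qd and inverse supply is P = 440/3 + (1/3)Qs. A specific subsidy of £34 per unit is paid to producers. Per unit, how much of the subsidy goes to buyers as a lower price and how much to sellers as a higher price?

Pre-subsidy: 158 - (2/11)Q = 440/3 + (1/3)Q gives Q* = 22 and P* = 154.
With the subsidy, sellers receive Ps = Pb + 34 for each unit, where Pb is the price buyers pay.
On the curves, Pb = 158 - (2/11)Q and Ps = 440/3 + (1/3)Q; the wedge Ps − Pb = 34 gives 440/3 + (1/3)Q − (158 - (2/11)Q) = 34, so Q' = 88.
Then Pb = 158 − (2/11)·88 = 142 and Ps = 440/3 + (1/3)·88 = 176.
Buyers' price falls by P* − Pb = 154 − 142 = 12; sellers' price rises by Ps − P* = 176 − 154 = 22.

Buyers gain £12 per unit; sellers gain £22 per unit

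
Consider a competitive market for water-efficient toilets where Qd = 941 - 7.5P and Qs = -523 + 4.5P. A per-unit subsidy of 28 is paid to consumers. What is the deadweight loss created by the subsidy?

Deadweight loss = 1102.5

Pre-subsidy: 941 - 7.5P = -523 + 4.5P gives P* = 122, Q* = 26.
With the rebate, buyers effectively pay Pb = Ps − 28, where Ps is the price sellers receive.
Demand in terms of Ps becomes Qd = 941 − 7.5(Ps − 28) = 1151 - 7.5Ps. Setting this equal to supply: 1151 - 7.5Ps = -523 + 4.5Ps, so Ps = 139.5.
Buyers pay Pb = 139.5 − 28 = 111.5; Q' = -523 + 4.5·139.5 = 104.75.
The subsidy expands output by 104.75 − 26 = 78.75 past the efficient level; on those units the gap between marginal cost and willingness to pay runs from 0 up to 28.
DWL = ½ × 28 × 78.75 = 1102.5.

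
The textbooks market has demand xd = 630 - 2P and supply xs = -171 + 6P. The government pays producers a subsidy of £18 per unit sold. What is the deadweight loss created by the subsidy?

Deadweight loss = £243

Pre-subsidy: 630 - 2P = -171 + 6P gives P* = 100.125, x* = 429.75.
With the subsidy, sellers receive Ps = Pb + 18 for each unit, where Pb is the price buyers pay.
Supply in terms of Pb becomes xs = -171 + 6(Pb + 18) = -63 + 6Pb. Setting this equal to demand: 630 - 2Pb = -63 + 6Pb, so Pb = 86.625.
Sellers receive Ps = 86.625 + 18 = 104.625; x' = 630 − 2·86.625 = 456.75.
The subsidy expands output by 456.75 − 429.75 = 27 past the efficient level; on those units the gap between marginal cost and willingness to pay runs from 0 up to 18.
DWL = ½ × 18 × 27 = 243.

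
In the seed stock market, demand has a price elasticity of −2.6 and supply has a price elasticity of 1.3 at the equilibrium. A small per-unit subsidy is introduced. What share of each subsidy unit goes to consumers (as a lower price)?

For a small subsidy around the equilibrium, the benefit split depends on the relative slopes, which at a point are proportional to the elasticities.
Buyer share = εs/(εs + |εd|) = 1.3/(1.3 + 2.6) = 1/3; seller share = |εd|/(εs + |εd|) = 2/3.

Consumer share = 1/3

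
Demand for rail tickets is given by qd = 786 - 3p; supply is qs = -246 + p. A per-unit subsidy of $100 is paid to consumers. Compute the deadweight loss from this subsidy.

Deadweight loss = $3750

Pre-subsidy: 786 - 3p = -246 + p gives p* = 258, q* = 12.
With the rebate, buyers effectively pay pb = ps − 100, where ps is the price sellers receive.
Demand in terms of ps becomes qd = 786 − 3(ps − 100) = 1086 - 3ps. Setting this equal to supply: 1086 - 3ps = -246 + ps, so ps = 333.
Buyers pay pb = 333 − 100 = 233; q' = -246 + 1·333 = 87.
The subsidy expands output by 87 − 12 = 75 past the efficient level; on those units the gap between marginal cost and willingness to pay runs from 0 up to 100.
DWL = ½ × 100 × 75 = 3750.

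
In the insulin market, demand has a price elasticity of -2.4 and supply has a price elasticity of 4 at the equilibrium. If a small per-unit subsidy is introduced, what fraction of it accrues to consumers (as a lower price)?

For a small subsidy around the equilibrium, the benefit split depends on the relative slopes, which at a point are proportional to the elasticities.
Buyer share = εs/(εs + |εd|) = 4/(4 + 2.4) = 0.625; seller share = |εd|/(εs + |εd|) = 0.375.

Consumer share = 0.625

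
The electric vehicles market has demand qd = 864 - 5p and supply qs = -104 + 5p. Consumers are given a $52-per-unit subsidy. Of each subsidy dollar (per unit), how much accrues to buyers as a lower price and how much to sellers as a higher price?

Buyers gain $26 per unit; sellers gain $26 per unit

Pre-subsidy: 864 - 5p = -104 + 5p gives p* = 96.8, q* = 380.
With the rebate, buyers effectively pay pb = ps − 52, where ps is the price sellers receive.
Demand in terms of ps becomes qd = 864 − 5(ps − 52) = 1124 - 5ps. Setting this equal to supply: 1124 - 5ps = -104 + 5ps, so ps = 122.8.
Buyers pay pb = 122.8 − 52 = 70.8; q' = -104 + 5·122.8 = 510.
Buyers' price falls by p* − pb = 96.8 − 70.8 = 26; sellers' price rises by ps − p* = 122.8 − 96.8 = 26.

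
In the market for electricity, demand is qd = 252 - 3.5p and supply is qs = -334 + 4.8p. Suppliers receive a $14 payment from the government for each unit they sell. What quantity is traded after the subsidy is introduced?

Pre-subsidy: 252 - 3.5p = -334 + 4.8p gives p* = 5860/83, q* = 406/83.
With the subsidy, sellers receive ps = pb + 14 for each unit, where pb is the price buyers pay.
Supply in terms of pb becomes qs = -334 + 4.8(pb + 14) = -266.8 + 4.8pb. Setting this equal to demand: 252 - 3.5pb = -266.8 + 4.8pb, so pb = 5188/83.
Sellers receive ps = 5188/83 + 14 = 6350/83; q' = 252 − 3.5·(5188/83) = 2758/83.

q' = 2758/83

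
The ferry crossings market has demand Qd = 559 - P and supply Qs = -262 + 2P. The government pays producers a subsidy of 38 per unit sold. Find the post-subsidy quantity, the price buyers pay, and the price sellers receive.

Pre-subsidy: 559 - P = -262 + 2P gives P* = 821/3, Q* = 856/3.
With the subsidy, sellers receive Ps = Pb + 38 for each unit, where Pb is the price buyers pay.
Supply in terms of Pb becomes Qs = -262 + 2(Pb + 38) = -186 + 2Pb. Setting this equal to demand: 559 - Pb = -186 + 2Pb, so Pb = 745/3.
Sellers receive Ps = 745/3 + 38 = 859/3; Q' = 559 − 1·(745/3) = 932/3.

Q' = 932/3; buyers pay 745/3; sellers receive 859/3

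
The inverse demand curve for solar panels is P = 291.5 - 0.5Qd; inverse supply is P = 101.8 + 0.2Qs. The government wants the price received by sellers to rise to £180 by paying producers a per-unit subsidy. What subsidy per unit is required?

Required subsidy s = £84 per unit

At a seller price of 180, quantity supplied is -509 + 5·180 = 391.
Buyers absorb 391 only when they pay Pb = 291.5 − 0.5·391 = 96.
s = Ps − Pb = 180 − 96 = 84.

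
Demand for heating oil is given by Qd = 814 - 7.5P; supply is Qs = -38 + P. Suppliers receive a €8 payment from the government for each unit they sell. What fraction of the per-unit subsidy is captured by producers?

Producer share = 15/17

Pre-subsidy: 814 - 7.5P = -38 + P gives P* = 1704/17, Q* = 1058/17.
With the subsidy, sellers receive Ps = Pb + 8 for each unit, where Pb is the price buyers pay.
Supply in terms of Pb becomes Qs = -38 + 1(Pb + 8) = -30 + Pb. Setting this equal to demand: 814 - 7.5Pb = -30 + Pb, so Pb = 1688/17.
Sellers receive Ps = 1688/17 + 8 = 1824/17; Q' = 814 − 7.5·(1688/17) = 1178/17.
Buyers' price falls by P* − Pb = 1704/17 − 1688/17 = 16/17; sellers' price rises by Ps − P* = 1824/17 − 1704/17 = 120/17.
So producers capture (120/17)/8 = 15/17 of each unit of subsidy.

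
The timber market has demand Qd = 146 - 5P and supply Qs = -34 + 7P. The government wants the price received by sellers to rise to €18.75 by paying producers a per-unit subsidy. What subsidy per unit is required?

At a seller price of 18.75, quantity supplied is -34 + 7·18.75 = 97.25.
Buyers absorb 97.25 only when they pay Pb with 146 − 5·Pb = 97.25, i.e. Pb = 9.75.
s = Ps − Pb = 18.75 − 9.75 = 9.

Required subsidy s = €9 per unit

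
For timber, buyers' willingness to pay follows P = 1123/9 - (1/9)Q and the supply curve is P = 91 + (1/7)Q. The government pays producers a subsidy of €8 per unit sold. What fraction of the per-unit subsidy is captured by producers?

Pre-subsidy: 1123/9 - (1/9)Q = 91 + (1/7)Q gives Q* = 133 and P* = 110.
With the subsidy, sellers receive Ps = Pb + 8 for each unit, where Pb is the price buyers pay.
On the curves, Pb = 1123/9 - (1/9)Q and Ps = 91 + (1/7)Q; the wedge Ps − Pb = 8 gives 91 + (1/7)Q − (1123/9 - (1/9)Q) = 8, so Q' = 164.5.
Then Pb = 1123/9 − (1/9)·164.5 = 106.5 and Ps = 91 + (1/7)·164.5 = 114.5.
Buyers' price falls by P* − Pb = 110 − 106.5 = 3.5; sellers' price rises by Ps − P* = 114.5 − 110 = 4.5.
So producers capture 4.5/8 = 0.5625 of each unit of subsidy.

Producer share = 0.5625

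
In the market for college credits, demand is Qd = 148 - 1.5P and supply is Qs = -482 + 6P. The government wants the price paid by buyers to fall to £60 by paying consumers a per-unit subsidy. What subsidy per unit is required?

At a buyer price of 60, quantity demanded is 148 − 1.5·60 = 58.
Sellers supply 58 only when they receive Ps with -482 + 6·Ps = 58, i.e. Ps = 90.
s = Ps − Pb = 90 − 60 = 30.

Required subsidy s = £30 per unit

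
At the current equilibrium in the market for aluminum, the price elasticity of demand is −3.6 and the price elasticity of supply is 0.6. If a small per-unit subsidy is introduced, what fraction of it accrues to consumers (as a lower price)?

Consumer share = 1/7

For a small subsidy around the equilibrium, the benefit split depends on the relative slopes, which at a point are proportional to the elasticities.
Buyer share = εs/(εs + |εd|) = 0.6/(0.6 + 3.6) = 1/7; seller share = |εd|/(εs + |εd|) = 6/7.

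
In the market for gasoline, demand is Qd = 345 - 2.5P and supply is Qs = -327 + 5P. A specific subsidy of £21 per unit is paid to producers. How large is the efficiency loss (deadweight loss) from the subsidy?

Pre-subsidy: 345 - 2.5P = -327 + 5P gives P* = 89.6, Q* = 121.
With the subsidy, sellers receive Ps = Pb + 21 for each unit, where Pb is the price buyers pay.
Supply in terms of Pb becomes Qs = -327 + 5(Pb + 21) = -222 + 5Pb. Setting this equal to demand: 345 - 2.5Pb = -222 + 5Pb, so Pb = 75.6.
Sellers receive Ps = 75.6 + 21 = 96.6; Q' = 345 − 2.5·75.6 = 156.
The subsidy expands output by 156 − 121 = 35 past the efficient level; on those units the gap between marginal cost and willingness to pay runs from 0 up to 21.
DWL = ½ × 21 × 35 = 367.5.

Deadweight loss = £367.5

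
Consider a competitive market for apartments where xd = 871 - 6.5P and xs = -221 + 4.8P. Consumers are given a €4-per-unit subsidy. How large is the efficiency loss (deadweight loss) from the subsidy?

Pre-subsidy: 871 - 6.5P = -221 + 4.8P gives P* = 10920/113, x* = 27443/113.
With the rebate, buyers effectively pay Pb = Ps − 4, where Ps is the price sellers receive.
Demand in terms of Ps becomes xd = 871 − 6.5(Ps − 4) = 897 - 6.5Ps. Setting this equal to supply: 897 - 6.5Ps = -221 + 4.8Ps, so Ps = 11180/113.
Buyers pay Pb = 11180/113 − 4 = 10728/113; x' = -221 + 4.8·(11180/113) = 28691/113.
The subsidy expands output by 28691/113 − 27443/113 = 1248/113 past the efficient level; on those units the gap between marginal cost and willingness to pay runs from 0 up to 4.
DWL = ½ × 4 × 1248/113 = 2496/113.

Deadweight loss = 2496/113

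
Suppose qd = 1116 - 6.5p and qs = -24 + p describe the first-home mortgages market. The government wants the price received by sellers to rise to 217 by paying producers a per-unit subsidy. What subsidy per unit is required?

Required subsidy s = 75 per unit

At a seller price of 217, quantity supplied is -24 + 1·217 = 193.
Buyers absorb 193 only when they pay pb with 1116 − 6.5·pb = 193, i.e. pb = 142.
s = ps − pb = 217 − 142 = 75.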